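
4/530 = 2/265= 0.01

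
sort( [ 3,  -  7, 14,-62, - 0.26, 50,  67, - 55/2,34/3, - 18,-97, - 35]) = [-97, - 62 ,-35 ,  -  55/2,-18,-7,-0.26,3,  34/3,  14, 50,67 ]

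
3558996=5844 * 609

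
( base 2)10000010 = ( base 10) 130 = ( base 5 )1010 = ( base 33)3V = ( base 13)A0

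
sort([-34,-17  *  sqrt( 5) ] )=[-17*sqrt(5),-34 ] 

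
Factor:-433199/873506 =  - 2^( - 1 )*13^1 * 19^( - 1)*47^1*127^( - 1)*181^( - 1 )*709^1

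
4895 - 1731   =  3164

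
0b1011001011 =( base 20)1FF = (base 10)715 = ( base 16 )2CB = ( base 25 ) 13F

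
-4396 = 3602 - 7998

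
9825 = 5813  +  4012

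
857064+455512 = 1312576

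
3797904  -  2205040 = 1592864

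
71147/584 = 71147/584=121.83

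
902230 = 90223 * 10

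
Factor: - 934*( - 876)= 818184 = 2^3*3^1 *73^1 * 467^1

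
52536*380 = 19963680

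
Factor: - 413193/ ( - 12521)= 33 = 3^1*11^1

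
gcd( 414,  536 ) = 2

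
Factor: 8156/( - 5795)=-2^2*5^( - 1 ) * 19^ ( - 1 )*61^( - 1 )*2039^1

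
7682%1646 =1098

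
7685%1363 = 870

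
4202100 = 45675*92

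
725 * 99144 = 71879400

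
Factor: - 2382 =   -  2^1*3^1*397^1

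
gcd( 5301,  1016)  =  1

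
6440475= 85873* 75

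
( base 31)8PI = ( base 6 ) 103133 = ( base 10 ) 8481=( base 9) 12563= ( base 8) 20441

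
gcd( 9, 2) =1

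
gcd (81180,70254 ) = 18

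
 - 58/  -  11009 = 58/11009 = 0.01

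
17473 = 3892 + 13581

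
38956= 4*9739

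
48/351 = 16/117 =0.14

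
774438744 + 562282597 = 1336721341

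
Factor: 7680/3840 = 2 = 2^1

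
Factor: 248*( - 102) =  - 2^4 * 3^1*17^1*31^1 = - 25296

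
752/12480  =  47/780 =0.06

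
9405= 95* 99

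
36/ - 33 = -12/11 = - 1.09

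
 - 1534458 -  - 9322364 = 7787906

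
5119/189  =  5119/189 = 27.08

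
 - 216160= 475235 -691395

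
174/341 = 174/341 = 0.51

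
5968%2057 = 1854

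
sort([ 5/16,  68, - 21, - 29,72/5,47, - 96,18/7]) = [ - 96, - 29, - 21,5/16, 18/7,72/5,47,68]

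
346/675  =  346/675 = 0.51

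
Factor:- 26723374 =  - 2^1 *257^1 * 51991^1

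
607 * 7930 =4813510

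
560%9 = 2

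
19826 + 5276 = 25102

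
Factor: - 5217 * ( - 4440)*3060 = 70880248800=2^5 * 3^4 * 5^2 * 17^1*37^2  *47^1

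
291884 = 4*72971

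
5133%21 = 9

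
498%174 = 150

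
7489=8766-1277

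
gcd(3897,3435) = 3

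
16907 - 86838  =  -69931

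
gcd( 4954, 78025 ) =1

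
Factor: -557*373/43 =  - 43^( - 1) *373^1*557^1 = - 207761/43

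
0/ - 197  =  0/1 = - 0.00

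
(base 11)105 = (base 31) 42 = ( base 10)126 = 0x7e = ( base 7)240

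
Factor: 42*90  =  3780 = 2^2*3^3 * 5^1*7^1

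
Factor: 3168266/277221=2^1 * 3^(- 1)*7^( - 1) * 43^( - 1 )*307^(-1)*727^1*2179^1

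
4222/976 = 2111/488 = 4.33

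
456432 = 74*6168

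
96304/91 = 7408/7 = 1058.29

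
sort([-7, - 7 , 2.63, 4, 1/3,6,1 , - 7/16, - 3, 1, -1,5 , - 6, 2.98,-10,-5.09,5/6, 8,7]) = [-10,-7, - 7, - 6,  -  5.09, - 3, - 1,-7/16,1/3, 5/6, 1, 1,2.63, 2.98,4,5,6,7, 8]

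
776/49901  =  776/49901 = 0.02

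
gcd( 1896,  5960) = 8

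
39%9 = 3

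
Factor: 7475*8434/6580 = 6304415/658 = 2^( - 1)*5^1*7^(-1 )*13^1*23^1*47^( - 1)* 4217^1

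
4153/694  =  5+ 683/694=5.98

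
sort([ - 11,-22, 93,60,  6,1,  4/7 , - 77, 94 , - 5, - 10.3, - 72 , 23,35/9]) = [ - 77, - 72, - 22, - 11, - 10.3,-5,4/7,1,35/9,6,23,  60,93 , 94]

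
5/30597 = 5/30597 = 0.00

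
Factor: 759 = 3^1*11^1 * 23^1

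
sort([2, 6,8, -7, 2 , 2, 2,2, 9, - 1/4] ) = [ -7,- 1/4, 2,2,  2,2, 2 , 6,8, 9] 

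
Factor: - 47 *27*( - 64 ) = 2^6*3^3*47^1= 81216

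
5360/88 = 60+10/11 =60.91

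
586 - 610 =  - 24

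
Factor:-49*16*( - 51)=39984 = 2^4*3^1 * 7^2 * 17^1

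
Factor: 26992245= 3^1*5^1*7^1*257069^1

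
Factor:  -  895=-5^1*179^1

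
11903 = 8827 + 3076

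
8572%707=88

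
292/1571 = 292/1571 = 0.19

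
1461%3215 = 1461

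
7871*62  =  488002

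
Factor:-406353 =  - 3^1*19^1*7129^1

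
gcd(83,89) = 1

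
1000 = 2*500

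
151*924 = 139524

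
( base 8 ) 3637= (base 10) 1951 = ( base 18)607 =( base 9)2607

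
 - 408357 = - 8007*51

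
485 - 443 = 42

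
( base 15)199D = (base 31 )5nu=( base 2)1010110101100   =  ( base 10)5548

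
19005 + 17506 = 36511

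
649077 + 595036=1244113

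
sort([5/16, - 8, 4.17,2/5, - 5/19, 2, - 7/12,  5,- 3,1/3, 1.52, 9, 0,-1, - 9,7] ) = [ - 9, - 8, - 3, - 1, - 7/12,-5/19, 0,5/16, 1/3,2/5,1.52,  2, 4.17, 5, 7,9]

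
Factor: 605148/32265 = 844/45= 2^2*3^( - 2) * 5^( - 1)*211^1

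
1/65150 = 1/65150 =0.00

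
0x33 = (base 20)2b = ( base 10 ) 51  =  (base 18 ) 2f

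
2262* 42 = 95004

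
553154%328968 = 224186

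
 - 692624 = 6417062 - 7109686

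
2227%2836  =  2227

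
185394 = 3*61798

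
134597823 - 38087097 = 96510726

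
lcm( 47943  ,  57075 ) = 1198575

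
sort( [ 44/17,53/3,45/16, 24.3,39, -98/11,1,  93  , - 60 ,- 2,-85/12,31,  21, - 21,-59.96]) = [- 60, - 59.96, - 21, -98/11, - 85/12, - 2, 1 , 44/17,45/16,53/3,21,  24.3, 31,39,93]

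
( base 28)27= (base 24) 2F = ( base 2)111111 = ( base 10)63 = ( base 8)77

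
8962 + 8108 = 17070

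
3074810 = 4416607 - 1341797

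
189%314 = 189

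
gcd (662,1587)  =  1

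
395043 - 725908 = -330865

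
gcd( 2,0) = 2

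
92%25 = 17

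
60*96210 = 5772600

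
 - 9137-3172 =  - 12309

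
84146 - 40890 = 43256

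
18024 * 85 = 1532040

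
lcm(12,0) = 0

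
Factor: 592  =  2^4  *37^1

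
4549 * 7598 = 34563302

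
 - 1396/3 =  - 1396/3 = - 465.33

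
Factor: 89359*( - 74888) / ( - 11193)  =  6691916792/11193 = 2^3*3^ ( - 1 )*7^( - 1)*11^1*13^ (-1)*23^1* 37^1*41^( - 1)* 193^1*463^1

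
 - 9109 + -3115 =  - 12224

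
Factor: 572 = 2^2*11^1*13^1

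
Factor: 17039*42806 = 729371434 = 2^1 * 11^1*17^1* 1259^1*1549^1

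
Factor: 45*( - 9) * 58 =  - 2^1* 3^4 * 5^1*29^1 =- 23490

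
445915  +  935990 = 1381905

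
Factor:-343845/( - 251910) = 849/622  =  2^( - 1)*3^1*283^1*311^ ( - 1)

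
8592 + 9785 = 18377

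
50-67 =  -17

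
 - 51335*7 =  - 359345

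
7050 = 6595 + 455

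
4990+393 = 5383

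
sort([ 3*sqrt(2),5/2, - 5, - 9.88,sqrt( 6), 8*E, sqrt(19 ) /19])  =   [ - 9.88,-5,sqrt( 19)/19,sqrt( 6), 5/2,  3*sqrt (2), 8*E]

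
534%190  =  154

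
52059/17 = 52059/17 = 3062.29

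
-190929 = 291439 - 482368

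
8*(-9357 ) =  - 74856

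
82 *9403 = 771046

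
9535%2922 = 769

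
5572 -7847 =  - 2275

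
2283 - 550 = 1733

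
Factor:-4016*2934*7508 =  - 2^7*3^2*163^1*251^1*1877^1 = -  88466343552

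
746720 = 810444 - 63724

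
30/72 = 5/12  =  0.42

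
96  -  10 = 86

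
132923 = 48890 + 84033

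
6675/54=123 + 11/18 = 123.61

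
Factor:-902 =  - 2^1*11^1* 41^1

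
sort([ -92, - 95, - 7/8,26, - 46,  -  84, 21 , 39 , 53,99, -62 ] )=[  -  95, - 92 , - 84 , - 62, - 46, - 7/8,21,  26 , 39,  53,99]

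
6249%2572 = 1105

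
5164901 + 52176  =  5217077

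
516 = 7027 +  -6511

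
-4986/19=-4986/19 = - 262.42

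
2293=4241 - 1948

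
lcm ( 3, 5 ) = 15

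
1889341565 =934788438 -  - 954553127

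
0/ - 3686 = 0/1  =  -0.00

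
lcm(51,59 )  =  3009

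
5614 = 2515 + 3099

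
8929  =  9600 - 671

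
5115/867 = 1705/289 = 5.90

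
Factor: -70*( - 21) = 2^1*3^1*5^1*7^2 =1470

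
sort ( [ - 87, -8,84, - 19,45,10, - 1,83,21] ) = [ - 87, - 19,-8, -1,10,21,45,83,  84]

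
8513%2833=14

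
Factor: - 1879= - 1879^1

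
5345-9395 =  - 4050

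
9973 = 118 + 9855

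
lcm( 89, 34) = 3026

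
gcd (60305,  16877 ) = 7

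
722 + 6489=7211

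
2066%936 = 194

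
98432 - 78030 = 20402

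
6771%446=81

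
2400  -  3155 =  - 755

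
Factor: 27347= 23^1 * 29^1*41^1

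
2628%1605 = 1023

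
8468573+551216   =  9019789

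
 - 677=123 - 800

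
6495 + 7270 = 13765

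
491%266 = 225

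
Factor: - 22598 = - 2^1 * 11299^1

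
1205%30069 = 1205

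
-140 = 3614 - 3754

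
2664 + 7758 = 10422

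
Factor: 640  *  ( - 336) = -2^11 * 3^1*5^1*7^1  =  - 215040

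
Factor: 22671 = 3^2*11^1*229^1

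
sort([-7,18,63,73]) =[ - 7 , 18,63,73]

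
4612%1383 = 463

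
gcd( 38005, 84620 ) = 5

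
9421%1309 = 258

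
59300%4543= 241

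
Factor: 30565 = 5^1*6113^1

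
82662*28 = 2314536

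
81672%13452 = 960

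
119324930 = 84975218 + 34349712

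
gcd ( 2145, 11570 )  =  65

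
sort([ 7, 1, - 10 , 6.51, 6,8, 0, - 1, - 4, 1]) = [ - 10, - 4, - 1,  0, 1,1, 6,6.51,7,  8]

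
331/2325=331/2325 = 0.14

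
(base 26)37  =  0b1010101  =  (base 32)2L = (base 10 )85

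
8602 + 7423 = 16025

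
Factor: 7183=11^1 * 653^1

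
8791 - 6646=2145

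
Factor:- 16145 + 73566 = 7^1*13^1*631^1 = 57421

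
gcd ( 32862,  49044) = 6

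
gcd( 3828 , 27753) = 957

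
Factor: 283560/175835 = 2^3*3^1*11^(- 1)*17^1 * 23^(  -  1)=408/253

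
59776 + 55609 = 115385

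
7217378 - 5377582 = 1839796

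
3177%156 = 57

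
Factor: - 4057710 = -2^1*3^1*5^1* 135257^1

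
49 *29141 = 1427909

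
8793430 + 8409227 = 17202657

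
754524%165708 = 91692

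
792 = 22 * 36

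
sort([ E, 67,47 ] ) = [E, 47, 67] 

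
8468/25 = 338 + 18/25 = 338.72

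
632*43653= 27588696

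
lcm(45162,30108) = 90324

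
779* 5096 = 3969784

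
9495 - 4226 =5269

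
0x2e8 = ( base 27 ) 10F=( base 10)744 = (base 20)1H4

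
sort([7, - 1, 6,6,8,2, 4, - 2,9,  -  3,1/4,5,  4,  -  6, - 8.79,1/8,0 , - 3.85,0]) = [- 8.79, - 6,- 3.85, - 3, - 2, - 1,0,0, 1/8,1/4,2, 4, 4,  5, 6,6,7,8, 9 ]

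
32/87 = 32/87 = 0.37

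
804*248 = 199392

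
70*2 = 140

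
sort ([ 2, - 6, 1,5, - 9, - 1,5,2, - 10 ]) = [ - 10, - 9 , -6,  -  1,  1, 2,2,  5,5 ] 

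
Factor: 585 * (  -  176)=  -  2^4*3^2*5^1*11^1 * 13^1 = - 102960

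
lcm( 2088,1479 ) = 35496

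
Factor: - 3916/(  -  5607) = 44/63 =2^2*3^(- 2)*7^ ( - 1)*11^1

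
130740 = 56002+74738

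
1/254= 1/254 = 0.00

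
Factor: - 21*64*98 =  - 131712 = - 2^7*3^1 * 7^3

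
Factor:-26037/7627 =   -  99/29 = - 3^2*11^1*29^( - 1 ) 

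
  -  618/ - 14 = 44 + 1/7 = 44.14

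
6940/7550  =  694/755 = 0.92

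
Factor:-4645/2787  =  -3^(- 1 )*5^1=- 5/3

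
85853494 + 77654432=163507926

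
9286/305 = 9286/305  =  30.45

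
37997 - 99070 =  - 61073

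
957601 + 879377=1836978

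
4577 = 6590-2013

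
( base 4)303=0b110011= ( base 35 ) 1G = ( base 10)51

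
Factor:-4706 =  - 2^1*13^1*181^1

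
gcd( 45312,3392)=64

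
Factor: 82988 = 2^2*20747^1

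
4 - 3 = 1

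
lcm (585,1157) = 52065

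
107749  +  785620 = 893369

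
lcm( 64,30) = 960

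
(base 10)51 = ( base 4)303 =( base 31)1k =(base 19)2d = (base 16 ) 33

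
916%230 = 226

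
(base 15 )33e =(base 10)734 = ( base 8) 1336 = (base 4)23132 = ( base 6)3222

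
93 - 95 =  - 2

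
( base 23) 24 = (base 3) 1212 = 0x32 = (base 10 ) 50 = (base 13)3B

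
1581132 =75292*21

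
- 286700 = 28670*(-10)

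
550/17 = 550/17 = 32.35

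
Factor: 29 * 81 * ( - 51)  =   - 119799 = - 3^5*17^1*29^1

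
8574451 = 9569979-995528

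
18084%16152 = 1932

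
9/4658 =9/4658 = 0.00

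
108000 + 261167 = 369167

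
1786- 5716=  - 3930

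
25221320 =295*85496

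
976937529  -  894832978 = 82104551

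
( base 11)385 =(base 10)456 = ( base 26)he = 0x1c8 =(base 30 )f6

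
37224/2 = 18612 = 18612.00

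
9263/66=140  +  23/66 = 140.35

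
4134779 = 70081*59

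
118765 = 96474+22291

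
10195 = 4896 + 5299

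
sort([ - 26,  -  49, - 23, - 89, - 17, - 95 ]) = [ -95, - 89, - 49, - 26, - 23, - 17]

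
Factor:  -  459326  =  - 2^1*7^2*43^1*109^1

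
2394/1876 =1  +  37/134 = 1.28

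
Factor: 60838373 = 1303^1 * 46691^1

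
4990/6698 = 2495/3349 = 0.74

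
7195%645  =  100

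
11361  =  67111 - 55750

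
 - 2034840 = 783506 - 2818346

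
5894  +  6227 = 12121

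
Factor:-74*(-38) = 2812 = 2^2*19^1*37^1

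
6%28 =6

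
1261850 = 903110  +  358740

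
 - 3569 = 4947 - 8516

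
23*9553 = 219719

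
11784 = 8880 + 2904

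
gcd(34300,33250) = 350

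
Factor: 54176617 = 11^1*2053^1*2399^1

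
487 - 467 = 20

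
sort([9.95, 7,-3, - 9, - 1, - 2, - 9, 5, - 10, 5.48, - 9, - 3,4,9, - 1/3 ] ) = [ - 10,  -  9, - 9, - 9,  -  3, - 3, - 2, - 1, - 1/3, 4,5, 5.48, 7,9,9.95]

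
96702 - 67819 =28883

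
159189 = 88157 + 71032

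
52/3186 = 26/1593=0.02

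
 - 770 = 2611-3381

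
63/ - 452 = -1 + 389/452 = - 0.14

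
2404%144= 100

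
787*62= 48794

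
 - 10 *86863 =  - 868630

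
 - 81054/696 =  - 13509/116 = - 116.46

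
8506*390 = 3317340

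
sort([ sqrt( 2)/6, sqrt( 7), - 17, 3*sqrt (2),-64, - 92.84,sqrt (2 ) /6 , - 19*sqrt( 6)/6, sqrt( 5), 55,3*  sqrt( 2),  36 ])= [ - 92.84,  -  64, - 17 , - 19*sqrt(6) /6,sqrt(2 )/6, sqrt( 2) /6, sqrt( 5), sqrt (7), 3*sqrt( 2), 3*sqrt(2), 36, 55]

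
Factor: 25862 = 2^1*67^1 * 193^1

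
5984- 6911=  -  927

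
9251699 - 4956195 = 4295504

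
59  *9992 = 589528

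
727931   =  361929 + 366002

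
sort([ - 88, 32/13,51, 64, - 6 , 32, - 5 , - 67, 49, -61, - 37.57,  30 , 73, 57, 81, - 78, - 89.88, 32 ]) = [ - 89.88 , - 88, - 78, - 67, - 61,-37.57, - 6,-5, 32/13, 30, 32,32, 49, 51 , 57, 64, 73, 81 ]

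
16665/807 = 20 + 175/269   =  20.65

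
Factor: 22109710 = 2^1*5^1*7^1 * 257^1*1229^1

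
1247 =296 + 951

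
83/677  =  83/677 = 0.12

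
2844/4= 711 = 711.00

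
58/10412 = 29/5206= 0.01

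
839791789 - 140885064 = 698906725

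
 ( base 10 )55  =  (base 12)47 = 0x37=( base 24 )27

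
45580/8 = 5697  +  1/2 = 5697.50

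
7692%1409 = 647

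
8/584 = 1/73 = 0.01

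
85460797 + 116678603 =202139400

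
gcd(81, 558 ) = 9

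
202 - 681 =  - 479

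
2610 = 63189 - 60579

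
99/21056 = 99/21056=0.00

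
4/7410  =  2/3705 = 0.00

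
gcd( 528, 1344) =48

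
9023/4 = 2255+3/4 = 2255.75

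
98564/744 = 24641/186 =132.48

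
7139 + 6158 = 13297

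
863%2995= 863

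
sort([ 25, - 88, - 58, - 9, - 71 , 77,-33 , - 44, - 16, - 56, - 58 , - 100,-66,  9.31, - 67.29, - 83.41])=[ - 100,  -  88,-83.41 , - 71, -67.29, - 66, - 58, - 58, - 56, - 44,-33, - 16,-9,9.31, 25, 77] 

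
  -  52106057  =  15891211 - 67997268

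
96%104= 96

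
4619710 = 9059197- 4439487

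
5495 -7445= - 1950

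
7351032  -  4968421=2382611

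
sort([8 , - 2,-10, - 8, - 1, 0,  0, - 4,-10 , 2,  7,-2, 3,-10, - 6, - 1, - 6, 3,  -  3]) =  [ - 10, - 10,-10, - 8, - 6,- 6,- 4,- 3, - 2,-2, -1, - 1, 0,0,2,3, 3,  7,8 ]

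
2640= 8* 330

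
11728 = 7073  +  4655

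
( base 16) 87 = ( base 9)160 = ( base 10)135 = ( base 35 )3u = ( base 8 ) 207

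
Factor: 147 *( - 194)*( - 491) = 14002338 = 2^1*3^1*7^2 * 97^1*491^1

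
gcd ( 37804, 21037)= 1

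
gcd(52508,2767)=1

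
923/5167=923/5167   =  0.18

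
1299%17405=1299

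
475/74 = 6+31/74 = 6.42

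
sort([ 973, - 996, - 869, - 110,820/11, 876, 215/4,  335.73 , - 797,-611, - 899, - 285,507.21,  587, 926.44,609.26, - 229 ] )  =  [ - 996, - 899,  -  869, - 797, - 611, - 285, - 229, - 110,  215/4, 820/11, 335.73,507.21, 587,609.26, 876,926.44, 973 ]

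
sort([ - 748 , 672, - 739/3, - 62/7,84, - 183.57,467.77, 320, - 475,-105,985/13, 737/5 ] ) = [ - 748,  -  475, - 739/3, - 183.57, - 105,-62/7,985/13 , 84,737/5,320, 467.77,672] 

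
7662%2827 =2008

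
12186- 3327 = 8859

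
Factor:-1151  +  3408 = 2257 =37^1*61^1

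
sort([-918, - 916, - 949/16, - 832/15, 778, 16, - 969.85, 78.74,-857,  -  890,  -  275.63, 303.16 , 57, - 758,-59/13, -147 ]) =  [ - 969.85,-918,-916, - 890,  -  857,-758, - 275.63, - 147, - 949/16,-832/15, - 59/13, 16,  57, 78.74, 303.16 , 778]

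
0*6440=0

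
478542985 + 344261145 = 822804130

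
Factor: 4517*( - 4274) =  - 19305658 = -2^1 * 2137^1*4517^1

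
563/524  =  1 + 39/524 = 1.07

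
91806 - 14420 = 77386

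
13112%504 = 8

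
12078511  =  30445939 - 18367428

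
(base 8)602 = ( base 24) g2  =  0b110000010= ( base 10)386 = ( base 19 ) 116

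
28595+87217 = 115812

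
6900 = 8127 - 1227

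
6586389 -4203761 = 2382628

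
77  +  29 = 106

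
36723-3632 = 33091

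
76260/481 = 76260/481  =  158.54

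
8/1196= 2/299 = 0.01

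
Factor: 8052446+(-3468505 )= 4583941^1 = 4583941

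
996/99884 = 249/24971 = 0.01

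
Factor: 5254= 2^1* 37^1 * 71^1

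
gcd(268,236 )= 4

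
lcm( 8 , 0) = 0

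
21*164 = 3444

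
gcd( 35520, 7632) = 48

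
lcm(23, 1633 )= 1633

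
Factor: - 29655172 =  - 2^2*149^1 * 49757^1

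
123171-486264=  - 363093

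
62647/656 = 95 + 327/656= 95.50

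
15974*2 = 31948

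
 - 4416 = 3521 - 7937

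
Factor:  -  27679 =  - 89^1*311^1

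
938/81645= 938/81645 = 0.01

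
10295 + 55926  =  66221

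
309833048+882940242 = 1192773290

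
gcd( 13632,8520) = 1704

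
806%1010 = 806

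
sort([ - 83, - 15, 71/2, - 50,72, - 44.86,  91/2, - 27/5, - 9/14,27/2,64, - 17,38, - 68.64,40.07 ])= [ - 83, - 68.64, - 50, - 44.86, - 17, - 15, - 27/5, - 9/14, 27/2, 71/2,38, 40.07 , 91/2,64, 72] 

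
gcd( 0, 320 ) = 320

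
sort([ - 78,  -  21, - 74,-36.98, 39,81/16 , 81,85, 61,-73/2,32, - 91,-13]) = [ - 91, - 78,  -  74, - 36.98 , - 73/2, - 21, - 13,81/16,32,39,61,  81, 85] 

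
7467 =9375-1908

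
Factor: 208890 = 2^1*3^2*5^1 * 11^1*211^1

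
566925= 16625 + 550300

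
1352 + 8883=10235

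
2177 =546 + 1631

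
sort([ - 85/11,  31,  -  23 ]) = [ - 23, - 85/11, 31]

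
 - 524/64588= - 131/16147 = - 0.01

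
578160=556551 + 21609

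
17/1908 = 17/1908 = 0.01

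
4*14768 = 59072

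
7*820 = 5740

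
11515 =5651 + 5864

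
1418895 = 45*31531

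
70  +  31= 101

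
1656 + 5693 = 7349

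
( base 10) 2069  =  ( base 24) 3e5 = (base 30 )28T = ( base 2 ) 100000010101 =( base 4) 200111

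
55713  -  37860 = 17853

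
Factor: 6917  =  6917^1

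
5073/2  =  5073/2 = 2536.50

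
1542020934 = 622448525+919572409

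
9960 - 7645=2315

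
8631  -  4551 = 4080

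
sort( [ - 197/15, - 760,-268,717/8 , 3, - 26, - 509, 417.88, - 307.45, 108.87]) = [ - 760, - 509,-307.45, - 268,  -  26, - 197/15, 3,717/8, 108.87, 417.88]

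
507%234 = 39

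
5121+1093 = 6214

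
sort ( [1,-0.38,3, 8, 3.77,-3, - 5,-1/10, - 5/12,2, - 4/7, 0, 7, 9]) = [- 5, - 3, - 4/7,-5/12, - 0.38, - 1/10, 0, 1, 2, 3,3.77,7, 8, 9]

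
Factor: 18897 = 3^1*6299^1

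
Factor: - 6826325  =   - 5^2* 11^1*103^1*241^1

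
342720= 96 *3570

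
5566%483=253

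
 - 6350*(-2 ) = 12700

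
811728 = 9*90192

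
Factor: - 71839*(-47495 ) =5^1 * 7^1*19^2*23^1  *  59^1*199^1 = 3411993305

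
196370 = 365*538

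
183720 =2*91860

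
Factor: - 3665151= -3^2  *  7^2 * 8311^1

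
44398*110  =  4883780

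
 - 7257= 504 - 7761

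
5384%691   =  547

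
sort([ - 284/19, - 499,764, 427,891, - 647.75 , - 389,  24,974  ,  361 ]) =[ - 647.75, - 499, - 389, - 284/19,24,361 , 427,  764, 891,974] 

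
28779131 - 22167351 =6611780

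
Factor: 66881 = 47^1*1423^1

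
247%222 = 25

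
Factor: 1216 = 2^6*19^1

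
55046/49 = 55046/49=1123.39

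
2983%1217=549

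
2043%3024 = 2043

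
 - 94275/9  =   - 10475 = - 10475.00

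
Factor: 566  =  2^1*283^1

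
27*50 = 1350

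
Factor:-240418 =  - 2^1*120209^1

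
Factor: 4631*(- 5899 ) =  - 27318269 = - 11^1*17^1*347^1*421^1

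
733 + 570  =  1303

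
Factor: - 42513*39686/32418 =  - 281195153/5403 = - 3^(-1 )*37^1*383^1*1801^( - 1)*19843^1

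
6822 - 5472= 1350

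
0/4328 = 0 = 0.00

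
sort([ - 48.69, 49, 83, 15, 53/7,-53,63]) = [-53,-48.69, 53/7,  15, 49,63, 83 ]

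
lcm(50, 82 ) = 2050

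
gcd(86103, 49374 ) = 9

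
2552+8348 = 10900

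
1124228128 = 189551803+934676325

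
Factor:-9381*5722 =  - 53678082 = - 2^1*3^1*53^1 * 59^1 * 2861^1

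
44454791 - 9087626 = 35367165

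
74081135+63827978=137909113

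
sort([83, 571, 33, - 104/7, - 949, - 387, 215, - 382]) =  [ - 949,-387, - 382, -104/7, 33, 83,215, 571] 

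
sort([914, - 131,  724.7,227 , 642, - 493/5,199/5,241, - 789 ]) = [ - 789 ,-131, - 493/5,199/5,227,  241,642, 724.7 , 914] 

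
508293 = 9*56477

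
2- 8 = -6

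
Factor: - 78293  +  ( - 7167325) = - 2^1*3^1 * 1207603^1 = - 7245618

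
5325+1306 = 6631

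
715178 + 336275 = 1051453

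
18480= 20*924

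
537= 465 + 72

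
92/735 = 92/735= 0.13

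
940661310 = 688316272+252345038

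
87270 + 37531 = 124801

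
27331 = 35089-7758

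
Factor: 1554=2^1 * 3^1*7^1*37^1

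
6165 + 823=6988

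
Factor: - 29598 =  - 2^1*3^1 * 4933^1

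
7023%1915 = 1278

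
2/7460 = 1/3730 = 0.00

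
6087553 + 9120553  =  15208106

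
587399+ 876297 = 1463696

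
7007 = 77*91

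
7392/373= 19 + 305/373 = 19.82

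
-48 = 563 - 611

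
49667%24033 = 1601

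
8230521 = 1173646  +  7056875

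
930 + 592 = 1522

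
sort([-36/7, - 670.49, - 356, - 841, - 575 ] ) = [-841, - 670.49, - 575, - 356, - 36/7 ]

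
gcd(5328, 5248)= 16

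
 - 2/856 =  - 1 + 427/428 = - 0.00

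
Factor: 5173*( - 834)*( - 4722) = 2^2 * 3^2 * 7^1*139^1 * 739^1 * 787^1 = 20372039604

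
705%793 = 705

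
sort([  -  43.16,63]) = [  -  43.16,63 ]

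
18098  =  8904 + 9194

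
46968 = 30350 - -16618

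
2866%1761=1105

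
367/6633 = 367/6633 = 0.06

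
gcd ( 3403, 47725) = 83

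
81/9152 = 81/9152 = 0.01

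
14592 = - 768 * ( - 19)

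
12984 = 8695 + 4289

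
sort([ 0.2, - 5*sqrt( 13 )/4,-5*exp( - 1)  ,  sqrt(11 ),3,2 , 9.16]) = [ - 5 *sqrt( 13 ) /4,-5*exp( - 1 ), 0.2,2, 3, sqrt( 11 ), 9.16 ]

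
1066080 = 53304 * 20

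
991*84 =83244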